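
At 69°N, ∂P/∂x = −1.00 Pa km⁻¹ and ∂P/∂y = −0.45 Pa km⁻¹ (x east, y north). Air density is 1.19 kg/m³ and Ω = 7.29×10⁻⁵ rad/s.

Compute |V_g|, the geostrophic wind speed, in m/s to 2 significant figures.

Coriolis parameter at 69°N:
f = 2Ω sin φ = 2 × 7.29×10⁻⁵ × sin 69° = 1.36×10⁻⁴ s⁻¹
Component geostrophic relations (x east, y north):
u_g = −(1/(fρ)) ∂P/∂y,  v_g = (1/(fρ)) ∂P/∂x
u_g = −(−0.45×10⁻³)/(1.36×10⁻⁴ × 1.19) = 2.78 m/s;  v_g = (−1.00×10⁻³)/(1.36×10⁻⁴ × 1.19) = −6.17 m/s
|V_g| = √(u_g² + v_g²) = 6.77 m/s

6.8 m/s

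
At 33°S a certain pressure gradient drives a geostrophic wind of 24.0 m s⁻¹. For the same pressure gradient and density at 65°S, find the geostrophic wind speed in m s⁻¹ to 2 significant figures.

With the same pressure gradient and density, V_g ∝ 1/f ∝ 1/sin φ.
V₂ = V₁ · sin φ₁ / sin φ₂ = 24.0 × sin 33° / sin 65°
V₂ = 24.0 × 0.5446/0.9063 = 14 m s⁻¹

14 m s⁻¹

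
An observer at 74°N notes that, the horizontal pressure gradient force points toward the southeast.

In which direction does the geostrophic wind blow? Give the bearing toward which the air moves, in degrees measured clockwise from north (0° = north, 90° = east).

The pressure-gradient force points toward the southeast (bearing 135°).
Geostrophic balance: in the Northern Hemisphere the Coriolis force deflects motion to the right, so the geostrophic wind blows 90° to the right of the pressure-gradient force (low pressure on the left).
Rotating 135° by 90° clockwise gives 225° — the wind blows toward the southwest.

225°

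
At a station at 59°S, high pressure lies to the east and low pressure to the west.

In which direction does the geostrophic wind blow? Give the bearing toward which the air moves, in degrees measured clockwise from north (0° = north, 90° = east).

180°

The pressure-gradient force points toward the west (bearing 270°).
Geostrophic balance: in the Southern Hemisphere the Coriolis force deflects motion to the left, so the geostrophic wind blows 90° to the left of the pressure-gradient force (low pressure on the right).
Rotating 270° by 90° counterclockwise gives 180° — the wind blows toward the south.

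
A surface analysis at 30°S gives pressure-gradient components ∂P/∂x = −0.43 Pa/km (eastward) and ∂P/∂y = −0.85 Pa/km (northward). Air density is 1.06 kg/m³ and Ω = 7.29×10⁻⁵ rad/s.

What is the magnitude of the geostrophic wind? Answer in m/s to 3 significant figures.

Coriolis parameter at 30°S:
f = 2Ω sin φ = 2 × 7.29×10⁻⁵ × sin 30° = 7.29×10⁻⁵ s⁻¹
In the Southern Hemisphere f is negative: f = −7.29×10⁻⁵ s⁻¹.
Component geostrophic relations (x east, y north):
u_g = −(1/(fρ)) ∂P/∂y,  v_g = (1/(fρ)) ∂P/∂x
u_g = −(−0.85×10⁻³)/(−7.29×10⁻⁵ × 1.06) = −11.0 m/s;  v_g = (−0.43×10⁻³)/(−7.29×10⁻⁵ × 1.06) = 5.56 m/s
|V_g| = √(u_g² + v_g²) = 12.3 m/s

12.3 m/s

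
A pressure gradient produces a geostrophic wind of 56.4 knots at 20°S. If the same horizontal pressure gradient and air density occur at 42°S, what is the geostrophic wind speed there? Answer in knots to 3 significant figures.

With the same pressure gradient and density, V_g ∝ 1/f ∝ 1/sin φ.
V₂ = V₁ · sin φ₁ / sin φ₂ = 56.4 × sin 20° / sin 42°
V₂ = 56.4 × 0.3420/0.6691 = 28.8 knots

28.8 knots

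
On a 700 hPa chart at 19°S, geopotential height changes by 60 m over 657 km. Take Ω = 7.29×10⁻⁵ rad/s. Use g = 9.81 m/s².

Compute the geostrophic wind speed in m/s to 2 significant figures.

Coriolis parameter at 19°S:
f = 2Ω sin φ = 2 × 7.29×10⁻⁵ × sin 19° = 4.75×10⁻⁵ s⁻¹
Height gradient: |∂Z/∂n| = 60 m / 657000 m = 9.13×10⁻⁵
On a pressure surface, geostrophic balance gives V_g = (g/f)|∂Z/∂n|:
V_g = 9.81 × 9.13×10⁻⁵ / 4.75×10⁻⁵ = 18.9 m/s

19 m/s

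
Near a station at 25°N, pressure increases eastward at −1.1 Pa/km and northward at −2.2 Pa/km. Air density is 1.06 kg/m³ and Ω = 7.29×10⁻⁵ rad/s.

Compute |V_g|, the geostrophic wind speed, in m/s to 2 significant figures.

38 m/s

Coriolis parameter at 25°N:
f = 2Ω sin φ = 2 × 7.29×10⁻⁵ × sin 25° = 6.16×10⁻⁵ s⁻¹
Component geostrophic relations (x east, y north):
u_g = −(1/(fρ)) ∂P/∂y,  v_g = (1/(fρ)) ∂P/∂x
u_g = −(−2.2×10⁻³)/(6.16×10⁻⁵ × 1.06) = 33.7 m/s;  v_g = (−1.1×10⁻³)/(6.16×10⁻⁵ × 1.06) = −16.8 m/s
|V_g| = √(u_g² + v_g²) = 37.7 m/s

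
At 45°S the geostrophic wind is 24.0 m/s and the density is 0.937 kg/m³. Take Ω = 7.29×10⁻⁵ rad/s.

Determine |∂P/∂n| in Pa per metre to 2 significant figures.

2.3×10⁻³ Pa/m

Coriolis parameter at 45°S:
f = 2Ω sin φ = 2 × 7.29×10⁻⁵ × sin 45° = 1.03×10⁻⁴ s⁻¹
Geostrophic balance rearranged: |∂P/∂n| = f ρ V_g
|∂P/∂n| = 1.03×10⁻⁴ × 0.937 × 24.0 = 2.32×10⁻³ Pa/m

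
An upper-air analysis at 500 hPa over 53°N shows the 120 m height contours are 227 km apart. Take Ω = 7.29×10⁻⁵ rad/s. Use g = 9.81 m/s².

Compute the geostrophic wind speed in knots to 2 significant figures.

87 knots

Coriolis parameter at 53°N:
f = 2Ω sin φ = 2 × 7.29×10⁻⁵ × sin 53° = 1.16×10⁻⁴ s⁻¹
Height gradient: |∂Z/∂n| = 120 m / 227000 m = 5.29×10⁻⁴
On a pressure surface, geostrophic balance gives V_g = (g/f)|∂Z/∂n|:
V_g = 9.81 × 5.29×10⁻⁴ / 1.16×10⁻⁴ = 44.5 m/s
Converting: 44.5 m/s × 1.944 = 87 knots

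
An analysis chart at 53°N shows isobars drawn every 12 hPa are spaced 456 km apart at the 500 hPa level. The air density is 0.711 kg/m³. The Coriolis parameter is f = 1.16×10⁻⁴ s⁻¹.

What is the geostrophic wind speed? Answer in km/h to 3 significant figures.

Pressure gradient: |∂P/∂n| = 1200 Pa / 456000 m = 2.63×10⁻³ Pa/m
Geostrophic balance (pressure-gradient force = Coriolis force):
V_g = (1/(fρ)) |∂P/∂n| = 2.63×10⁻³ / (1.16×10⁻⁴ × 0.711) = 31.9 m/s
Converting: 31.9 m/s × 3.6 = 115 km/h

115 km/h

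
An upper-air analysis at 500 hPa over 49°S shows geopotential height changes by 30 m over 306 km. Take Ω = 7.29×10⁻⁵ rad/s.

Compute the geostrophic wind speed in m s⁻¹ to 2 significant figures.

8.7 m s⁻¹

Coriolis parameter at 49°S:
f = 2Ω sin φ = 2 × 7.29×10⁻⁵ × sin 49° = 1.10×10⁻⁴ s⁻¹
Height gradient: |∂Z/∂n| = 30 m / 306000 m = 9.80×10⁻⁵
On a pressure surface, geostrophic balance gives V_g = (g/f)|∂Z/∂n|:
V_g = 9.81 × 9.80×10⁻⁵ / 1.10×10⁻⁴ = 8.74 m/s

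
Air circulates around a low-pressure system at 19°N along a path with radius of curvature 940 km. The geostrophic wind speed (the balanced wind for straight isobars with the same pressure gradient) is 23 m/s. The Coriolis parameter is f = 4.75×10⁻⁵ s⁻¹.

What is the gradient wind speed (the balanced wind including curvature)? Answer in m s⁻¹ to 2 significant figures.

Around a low, centrifugal force acts outward with Coriolis, so pressure-gradient force balances both:
(1/ρ)|∂P/∂n| = fV + V²/R  →  V² + fR·V − fR·V_g = 0
With fR = 4.75×10⁻⁵ × 940×10³ m = 44.6 m/s:
V = [−fR + √((fR)² + 4 fR V_g)]/2 = [−44.6 + √(44.6² + 4×44.6×23)]/2 = 16.7 m/s
Subgeostrophic (V < V_g = 23 m/s), as expected around a low.

17 m s⁻¹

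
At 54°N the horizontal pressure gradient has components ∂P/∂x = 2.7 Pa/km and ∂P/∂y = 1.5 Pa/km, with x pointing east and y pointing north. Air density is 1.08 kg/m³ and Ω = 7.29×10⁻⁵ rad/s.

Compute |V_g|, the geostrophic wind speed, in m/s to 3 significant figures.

Coriolis parameter at 54°N:
f = 2Ω sin φ = 2 × 7.29×10⁻⁵ × sin 54° = 1.18×10⁻⁴ s⁻¹
Component geostrophic relations (x east, y north):
u_g = −(1/(fρ)) ∂P/∂y,  v_g = (1/(fρ)) ∂P/∂x
u_g = −(1.5×10⁻³)/(1.18×10⁻⁴ × 1.08) = −11.8 m/s;  v_g = (2.7×10⁻³)/(1.18×10⁻⁴ × 1.08) = 21.2 m/s
|V_g| = √(u_g² + v_g²) = 24.2 m/s

24.2 m/s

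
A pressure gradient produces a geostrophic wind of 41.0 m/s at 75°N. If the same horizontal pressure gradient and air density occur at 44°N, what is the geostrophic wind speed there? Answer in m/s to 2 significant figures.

57 m/s

With the same pressure gradient and density, V_g ∝ 1/f ∝ 1/sin φ.
V₂ = V₁ · sin φ₁ / sin φ₂ = 41.0 × sin 75° / sin 44°
V₂ = 41.0 × 0.9659/0.6947 = 57 m/s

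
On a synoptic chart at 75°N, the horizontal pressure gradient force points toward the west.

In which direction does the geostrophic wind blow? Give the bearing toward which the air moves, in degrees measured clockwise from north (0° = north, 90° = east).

000°

The pressure-gradient force points toward the west (bearing 270°).
Geostrophic balance: in the Northern Hemisphere the Coriolis force deflects motion to the right, so the geostrophic wind blows 90° to the right of the pressure-gradient force (low pressure on the left).
Rotating 270° by 90° clockwise gives 000° — the wind blows toward the north.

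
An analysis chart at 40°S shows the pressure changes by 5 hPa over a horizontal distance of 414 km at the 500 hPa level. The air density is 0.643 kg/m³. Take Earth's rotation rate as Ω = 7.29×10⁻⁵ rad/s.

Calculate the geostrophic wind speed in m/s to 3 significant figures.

Coriolis parameter at 40°S:
f = 2Ω sin φ = 2 × 7.29×10⁻⁵ × sin 40° = 9.37×10⁻⁵ s⁻¹
Pressure gradient: |∂P/∂n| = 500 Pa / 414000 m = 1.21×10⁻³ Pa/m
Geostrophic balance (pressure-gradient force = Coriolis force):
V_g = (1/(fρ)) |∂P/∂n| = 1.21×10⁻³ / (9.37×10⁻⁵ × 0.643) = 20.0 m/s

20.0 m/s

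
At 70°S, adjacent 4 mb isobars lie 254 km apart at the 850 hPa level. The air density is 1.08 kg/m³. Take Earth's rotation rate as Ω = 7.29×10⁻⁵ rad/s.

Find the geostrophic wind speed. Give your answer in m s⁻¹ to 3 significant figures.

10.6 m s⁻¹

Coriolis parameter at 70°S:
f = 2Ω sin φ = 2 × 7.29×10⁻⁵ × sin 70° = 1.37×10⁻⁴ s⁻¹
Pressure gradient: |∂P/∂n| = 400 Pa / 254000 m = 1.57×10⁻³ Pa/m
Geostrophic balance (pressure-gradient force = Coriolis force):
V_g = (1/(fρ)) |∂P/∂n| = 1.57×10⁻³ / (1.37×10⁻⁴ × 1.08) = 10.6 m/s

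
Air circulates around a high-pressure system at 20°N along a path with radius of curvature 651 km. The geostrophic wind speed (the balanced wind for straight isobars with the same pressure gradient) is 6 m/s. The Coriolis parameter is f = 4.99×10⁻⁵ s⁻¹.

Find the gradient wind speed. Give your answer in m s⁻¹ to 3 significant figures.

Around a high, pressure-gradient force acts outward with centrifugal, so Coriolis balances both:
fV = (1/ρ)|∂P/∂n| + V²/R  →  V² − fR·V + fR·V_g = 0
With fR = 4.99×10⁻⁵ × 651×10³ m = 32.5 m/s:
V = [fR − √((fR)² − 4 fR V_g)]/2 = [32.5 − √(32.5² − 4×32.5×6)]/2 = 7.94 m/s
Supergeostrophic (V > V_g = 6 m/s), as expected around a high.

7.94 m s⁻¹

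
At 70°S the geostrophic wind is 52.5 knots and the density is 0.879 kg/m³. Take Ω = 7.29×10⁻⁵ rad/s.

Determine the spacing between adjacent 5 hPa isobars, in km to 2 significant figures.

150 km

Coriolis parameter at 70°S:
f = 2Ω sin φ = 2 × 7.29×10⁻⁵ × sin 70° = 1.37×10⁻⁴ s⁻¹
Wind speed in SI: 52.5 knots = 27.0 m/s
Geostrophic balance rearranged: |∂P/∂n| = f ρ V_g
|∂P/∂n| = 1.37×10⁻⁴ × 0.879 × 27.0 = 3.25×10⁻³ Pa/m
Isobar spacing: Δn = ΔP/|∂P/∂n| = 500 Pa / 3.25×10⁻³ Pa/m = 153724 m ≈ 150 km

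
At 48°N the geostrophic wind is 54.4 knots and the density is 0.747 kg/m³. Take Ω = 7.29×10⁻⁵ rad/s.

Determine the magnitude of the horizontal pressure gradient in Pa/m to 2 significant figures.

Coriolis parameter at 48°N:
f = 2Ω sin φ = 2 × 7.29×10⁻⁵ × sin 48° = 1.08×10⁻⁴ s⁻¹
Wind speed in SI: 54.4 knots = 28.0 m/s
Geostrophic balance rearranged: |∂P/∂n| = f ρ V_g
|∂P/∂n| = 1.08×10⁻⁴ × 0.747 × 28.0 = 2.27×10⁻³ Pa/m

2.3×10⁻³ Pa/m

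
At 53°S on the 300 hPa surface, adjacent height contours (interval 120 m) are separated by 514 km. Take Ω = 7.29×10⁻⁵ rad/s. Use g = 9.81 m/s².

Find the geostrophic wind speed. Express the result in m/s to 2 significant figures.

Coriolis parameter at 53°S:
f = 2Ω sin φ = 2 × 7.29×10⁻⁵ × sin 53° = 1.16×10⁻⁴ s⁻¹
Height gradient: |∂Z/∂n| = 120 m / 514000 m = 2.33×10⁻⁴
On a pressure surface, geostrophic balance gives V_g = (g/f)|∂Z/∂n|:
V_g = 9.81 × 2.33×10⁻⁴ / 1.16×10⁻⁴ = 19.7 m/s

20 m/s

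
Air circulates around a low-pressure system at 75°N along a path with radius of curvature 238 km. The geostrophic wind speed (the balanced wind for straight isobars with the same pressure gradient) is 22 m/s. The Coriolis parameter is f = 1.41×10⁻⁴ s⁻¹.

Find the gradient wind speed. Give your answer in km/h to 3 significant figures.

54.6 km/h

Around a low, centrifugal force acts outward with Coriolis, so pressure-gradient force balances both:
(1/ρ)|∂P/∂n| = fV + V²/R  →  V² + fR·V − fR·V_g = 0
With fR = 1.41×10⁻⁴ × 238×10³ m = 33.6 m/s:
V = [−fR + √((fR)² + 4 fR V_g)]/2 = [−33.6 + √(33.6² + 4×33.6×22)]/2 = 15.2 m/s
Subgeostrophic (V < V_g = 22 m/s), as expected around a low.
Converting: 15.2 m/s × 3.6 = 54.6 km/h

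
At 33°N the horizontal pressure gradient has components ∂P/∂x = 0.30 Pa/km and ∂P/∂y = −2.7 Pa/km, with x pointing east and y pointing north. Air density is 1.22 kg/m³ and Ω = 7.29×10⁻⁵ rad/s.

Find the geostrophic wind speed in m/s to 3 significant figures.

28.0 m/s

Coriolis parameter at 33°N:
f = 2Ω sin φ = 2 × 7.29×10⁻⁵ × sin 33° = 7.94×10⁻⁵ s⁻¹
Component geostrophic relations (x east, y north):
u_g = −(1/(fρ)) ∂P/∂y,  v_g = (1/(fρ)) ∂P/∂x
u_g = −(−2.7×10⁻³)/(7.94×10⁻⁵ × 1.22) = 27.9 m/s;  v_g = (0.30×10⁻³)/(7.94×10⁻⁵ × 1.22) = 3.10 m/s
|V_g| = √(u_g² + v_g²) = 28.0 m/s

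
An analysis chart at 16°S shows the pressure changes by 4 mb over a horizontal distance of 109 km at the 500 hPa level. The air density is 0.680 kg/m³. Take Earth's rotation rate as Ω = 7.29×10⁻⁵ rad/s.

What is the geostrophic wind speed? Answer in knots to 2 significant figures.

260 knots

Coriolis parameter at 16°S:
f = 2Ω sin φ = 2 × 7.29×10⁻⁵ × sin 16° = 4.02×10⁻⁵ s⁻¹
Pressure gradient: |∂P/∂n| = 400 Pa / 109000 m = 3.67×10⁻³ Pa/m
Geostrophic balance (pressure-gradient force = Coriolis force):
V_g = (1/(fρ)) |∂P/∂n| = 3.67×10⁻³ / (4.02×10⁻⁵ × 0.680) = 134 m/s
Converting: 134 m/s × 1.944 = 260 knots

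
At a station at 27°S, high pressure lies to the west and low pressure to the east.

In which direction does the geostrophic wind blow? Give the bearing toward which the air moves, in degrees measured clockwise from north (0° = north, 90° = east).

The pressure-gradient force points toward the east (bearing 090°).
Geostrophic balance: in the Southern Hemisphere the Coriolis force deflects motion to the left, so the geostrophic wind blows 90° to the left of the pressure-gradient force (low pressure on the right).
Rotating 090° by 90° counterclockwise gives 000° — the wind blows toward the north.

000°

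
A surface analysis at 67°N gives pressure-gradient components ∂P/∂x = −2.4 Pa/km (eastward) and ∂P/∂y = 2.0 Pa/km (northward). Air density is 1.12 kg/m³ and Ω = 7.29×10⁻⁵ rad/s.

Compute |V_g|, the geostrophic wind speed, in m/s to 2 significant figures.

Coriolis parameter at 67°N:
f = 2Ω sin φ = 2 × 7.29×10⁻⁵ × sin 67° = 1.34×10⁻⁴ s⁻¹
Component geostrophic relations (x east, y north):
u_g = −(1/(fρ)) ∂P/∂y,  v_g = (1/(fρ)) ∂P/∂x
u_g = −(2.0×10⁻³)/(1.34×10⁻⁴ × 1.12) = −13.3 m/s;  v_g = (−2.4×10⁻³)/(1.34×10⁻⁴ × 1.12) = −16.0 m/s
|V_g| = √(u_g² + v_g²) = 20.8 m/s

21 m/s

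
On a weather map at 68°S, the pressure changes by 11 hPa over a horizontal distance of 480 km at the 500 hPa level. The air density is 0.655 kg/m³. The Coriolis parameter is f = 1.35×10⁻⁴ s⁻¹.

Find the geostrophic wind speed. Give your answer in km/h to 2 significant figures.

93 km/h

Pressure gradient: |∂P/∂n| = 1100 Pa / 480000 m = 2.29×10⁻³ Pa/m
Geostrophic balance (pressure-gradient force = Coriolis force):
V_g = (1/(fρ)) |∂P/∂n| = 2.29×10⁻³ / (1.35×10⁻⁴ × 0.655) = 25.9 m/s
Converting: 25.9 m/s × 3.6 = 93 km/h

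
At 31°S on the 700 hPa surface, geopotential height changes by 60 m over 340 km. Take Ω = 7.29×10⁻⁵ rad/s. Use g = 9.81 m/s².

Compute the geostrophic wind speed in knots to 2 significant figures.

45 knots

Coriolis parameter at 31°S:
f = 2Ω sin φ = 2 × 7.29×10⁻⁵ × sin 31° = 7.51×10⁻⁵ s⁻¹
Height gradient: |∂Z/∂n| = 60 m / 340000 m = 1.76×10⁻⁴
On a pressure surface, geostrophic balance gives V_g = (g/f)|∂Z/∂n|:
V_g = 9.81 × 1.76×10⁻⁴ / 7.51×10⁻⁵ = 23.1 m/s
Converting: 23.1 m/s × 1.944 = 45 knots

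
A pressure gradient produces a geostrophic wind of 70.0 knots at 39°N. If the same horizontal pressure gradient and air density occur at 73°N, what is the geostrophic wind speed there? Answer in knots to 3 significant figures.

46.1 knots

With the same pressure gradient and density, V_g ∝ 1/f ∝ 1/sin φ.
V₂ = V₁ · sin φ₁ / sin φ₂ = 70.0 × sin 39° / sin 73°
V₂ = 70.0 × 0.6293/0.9563 = 46.1 knots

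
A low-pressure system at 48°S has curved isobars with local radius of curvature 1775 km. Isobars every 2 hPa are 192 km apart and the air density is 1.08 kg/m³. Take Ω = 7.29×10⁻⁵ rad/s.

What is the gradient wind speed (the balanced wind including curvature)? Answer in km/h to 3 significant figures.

Coriolis parameter at 48°S:
f = 2Ω sin φ = 2 × 7.29×10⁻⁵ × sin 48° = 1.08×10⁻⁴ s⁻¹
Pressure gradient: |∂P/∂n| = 200 Pa / 192000 m = 1.04×10⁻³ Pa/m
Geostrophic speed: V_g = |∂P/∂n|/(fρ) = 1.04×10⁻³/(1.08×10⁻⁴ × 1.08) = 8.90 m/s
Around a low, centrifugal force acts outward with Coriolis, so pressure-gradient force balances both:
(1/ρ)|∂P/∂n| = fV + V²/R  →  V² + fR·V − fR·V_g = 0
With fR = 1.08×10⁻⁴ × 1775×10³ m = 192 m/s:
V = [−fR + √((fR)² + 4 fR V_g)]/2 = [−192 + √(192² + 4×192×8.9)]/2 = 8.52 m/s
Subgeostrophic (V < V_g = 8.9 m/s), as expected around a low.
Converting: 8.52 m/s × 3.6 = 30.7 km/h

30.7 km/h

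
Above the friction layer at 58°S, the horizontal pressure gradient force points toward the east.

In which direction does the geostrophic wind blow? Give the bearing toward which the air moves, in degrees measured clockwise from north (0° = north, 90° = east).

The pressure-gradient force points toward the east (bearing 090°).
Geostrophic balance: in the Southern Hemisphere the Coriolis force deflects motion to the left, so the geostrophic wind blows 90° to the left of the pressure-gradient force (low pressure on the right).
Rotating 090° by 90° counterclockwise gives 000° — the wind blows toward the north.

000°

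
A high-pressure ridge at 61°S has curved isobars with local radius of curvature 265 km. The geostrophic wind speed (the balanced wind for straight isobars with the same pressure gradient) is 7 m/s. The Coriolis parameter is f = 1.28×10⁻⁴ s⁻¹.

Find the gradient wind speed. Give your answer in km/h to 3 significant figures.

35.5 km/h

Around a high, pressure-gradient force acts outward with centrifugal, so Coriolis balances both:
fV = (1/ρ)|∂P/∂n| + V²/R  →  V² − fR·V + fR·V_g = 0
With fR = 1.28×10⁻⁴ × 265×10³ m = 33.9 m/s:
V = [fR − √((fR)² − 4 fR V_g)]/2 = [33.9 − √(33.9² − 4×33.9×7)]/2 = 9.87 m/s
Supergeostrophic (V > V_g = 7 m/s), as expected around a high.
Converting: 9.87 m/s × 3.6 = 35.5 km/h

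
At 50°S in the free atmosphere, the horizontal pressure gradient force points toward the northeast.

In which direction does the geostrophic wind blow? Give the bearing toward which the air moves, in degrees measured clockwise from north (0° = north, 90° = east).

The pressure-gradient force points toward the northeast (bearing 045°).
Geostrophic balance: in the Southern Hemisphere the Coriolis force deflects motion to the left, so the geostrophic wind blows 90° to the left of the pressure-gradient force (low pressure on the right).
Rotating 045° by 90° counterclockwise gives 315° — the wind blows toward the northwest.

315°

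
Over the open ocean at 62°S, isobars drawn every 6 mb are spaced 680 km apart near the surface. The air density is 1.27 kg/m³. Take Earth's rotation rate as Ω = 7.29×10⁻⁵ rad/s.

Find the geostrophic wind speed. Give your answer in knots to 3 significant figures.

10.5 knots

Coriolis parameter at 62°S:
f = 2Ω sin φ = 2 × 7.29×10⁻⁵ × sin 62° = 1.29×10⁻⁴ s⁻¹
Pressure gradient: |∂P/∂n| = 600 Pa / 680000 m = 8.82×10⁻⁴ Pa/m
Geostrophic balance (pressure-gradient force = Coriolis force):
V_g = (1/(fρ)) |∂P/∂n| = 8.82×10⁻⁴ / (1.29×10⁻⁴ × 1.27) = 5.40 m/s
Converting: 5.40 m/s × 1.944 = 10.5 knots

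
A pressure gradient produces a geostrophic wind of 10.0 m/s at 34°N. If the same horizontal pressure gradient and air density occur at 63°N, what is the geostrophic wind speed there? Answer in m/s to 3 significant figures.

6.28 m/s

With the same pressure gradient and density, V_g ∝ 1/f ∝ 1/sin φ.
V₂ = V₁ · sin φ₁ / sin φ₂ = 10.0 × sin 34° / sin 63°
V₂ = 10.0 × 0.5592/0.8910 = 6.28 m/s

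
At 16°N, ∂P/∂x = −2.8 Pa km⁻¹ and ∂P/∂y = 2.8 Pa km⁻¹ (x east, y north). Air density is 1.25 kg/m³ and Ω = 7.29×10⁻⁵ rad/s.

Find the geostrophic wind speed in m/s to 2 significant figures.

Coriolis parameter at 16°N:
f = 2Ω sin φ = 2 × 7.29×10⁻⁵ × sin 16° = 4.02×10⁻⁵ s⁻¹
Component geostrophic relations (x east, y north):
u_g = −(1/(fρ)) ∂P/∂y,  v_g = (1/(fρ)) ∂P/∂x
u_g = −(2.8×10⁻³)/(4.02×10⁻⁵ × 1.25) = −55.7 m/s;  v_g = (−2.8×10⁻³)/(4.02×10⁻⁵ × 1.25) = −55.7 m/s
|V_g| = √(u_g² + v_g²) = 78.8 m/s

79 m/s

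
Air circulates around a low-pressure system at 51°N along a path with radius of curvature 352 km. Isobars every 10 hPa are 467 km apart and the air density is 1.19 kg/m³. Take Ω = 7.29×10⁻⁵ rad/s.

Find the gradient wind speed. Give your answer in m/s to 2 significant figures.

12 m/s

Coriolis parameter at 51°N:
f = 2Ω sin φ = 2 × 7.29×10⁻⁵ × sin 51° = 1.13×10⁻⁴ s⁻¹
Pressure gradient: |∂P/∂n| = 1000 Pa / 467000 m = 2.14×10⁻³ Pa/m
Geostrophic speed: V_g = |∂P/∂n|/(fρ) = 2.14×10⁻³/(1.13×10⁻⁴ × 1.19) = 15.9 m/s
Around a low, centrifugal force acts outward with Coriolis, so pressure-gradient force balances both:
(1/ρ)|∂P/∂n| = fV + V²/R  →  V² + fR·V − fR·V_g = 0
With fR = 1.13×10⁻⁴ × 352×10³ m = 39.9 m/s:
V = [−fR + √((fR)² + 4 fR V_g)]/2 = [−39.9 + √(39.9² + 4×39.9×15.9)]/2 = 12.2 m/s
Subgeostrophic (V < V_g = 15.9 m/s), as expected around a low.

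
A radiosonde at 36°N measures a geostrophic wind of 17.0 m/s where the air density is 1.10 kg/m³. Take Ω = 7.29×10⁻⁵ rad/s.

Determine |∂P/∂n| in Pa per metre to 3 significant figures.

Coriolis parameter at 36°N:
f = 2Ω sin φ = 2 × 7.29×10⁻⁵ × sin 36° = 8.57×10⁻⁵ s⁻¹
Geostrophic balance rearranged: |∂P/∂n| = f ρ V_g
|∂P/∂n| = 8.57×10⁻⁵ × 1.10 × 17.0 = 1.60×10⁻³ Pa/m

1.60×10⁻³ Pa/m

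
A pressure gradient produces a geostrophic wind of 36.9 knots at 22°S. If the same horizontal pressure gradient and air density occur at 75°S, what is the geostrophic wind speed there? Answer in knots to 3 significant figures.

With the same pressure gradient and density, V_g ∝ 1/f ∝ 1/sin φ.
V₂ = V₁ · sin φ₁ / sin φ₂ = 36.9 × sin 22° / sin 75°
V₂ = 36.9 × 0.3746/0.9659 = 14.3 knots

14.3 knots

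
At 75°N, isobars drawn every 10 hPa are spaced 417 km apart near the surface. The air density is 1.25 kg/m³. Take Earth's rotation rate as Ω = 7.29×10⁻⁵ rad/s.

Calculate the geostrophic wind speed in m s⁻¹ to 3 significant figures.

13.6 m s⁻¹

Coriolis parameter at 75°N:
f = 2Ω sin φ = 2 × 7.29×10⁻⁵ × sin 75° = 1.41×10⁻⁴ s⁻¹
Pressure gradient: |∂P/∂n| = 1000 Pa / 417000 m = 2.40×10⁻³ Pa/m
Geostrophic balance (pressure-gradient force = Coriolis force):
V_g = (1/(fρ)) |∂P/∂n| = 2.40×10⁻³ / (1.41×10⁻⁴ × 1.25) = 13.6 m/s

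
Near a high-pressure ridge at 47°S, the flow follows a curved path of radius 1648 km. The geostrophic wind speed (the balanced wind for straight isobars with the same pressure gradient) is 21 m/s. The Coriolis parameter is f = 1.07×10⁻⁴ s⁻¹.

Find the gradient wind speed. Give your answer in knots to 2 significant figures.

47 knots

Around a high, pressure-gradient force acts outward with centrifugal, so Coriolis balances both:
fV = (1/ρ)|∂P/∂n| + V²/R  →  V² − fR·V + fR·V_g = 0
With fR = 1.07×10⁻⁴ × 1648×10³ m = 176 m/s:
V = [fR − √((fR)² − 4 fR V_g)]/2 = [176 − √(176² − 4×176×21)]/2 = 24.4 m/s
Supergeostrophic (V > V_g = 21 m/s), as expected around a high.
Converting: 24.4 m/s × 1.944 = 47 knots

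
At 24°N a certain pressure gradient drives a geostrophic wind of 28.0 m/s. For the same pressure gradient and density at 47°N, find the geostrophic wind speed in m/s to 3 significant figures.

15.6 m/s

With the same pressure gradient and density, V_g ∝ 1/f ∝ 1/sin φ.
V₂ = V₁ · sin φ₁ / sin φ₂ = 28.0 × sin 24° / sin 47°
V₂ = 28.0 × 0.4067/0.7314 = 15.6 m/s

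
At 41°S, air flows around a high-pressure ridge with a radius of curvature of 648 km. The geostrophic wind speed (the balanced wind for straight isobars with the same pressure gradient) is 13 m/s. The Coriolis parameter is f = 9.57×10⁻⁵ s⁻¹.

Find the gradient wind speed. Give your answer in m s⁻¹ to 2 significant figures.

Around a high, pressure-gradient force acts outward with centrifugal, so Coriolis balances both:
fV = (1/ρ)|∂P/∂n| + V²/R  →  V² − fR·V + fR·V_g = 0
With fR = 9.57×10⁻⁵ × 648×10³ m = 62.0 m/s:
V = [fR − √((fR)² − 4 fR V_g)]/2 = [62.0 − √(62.0² − 4×62.0×13)]/2 = 18.5 m/s
Supergeostrophic (V > V_g = 13 m/s), as expected around a high.

19 m s⁻¹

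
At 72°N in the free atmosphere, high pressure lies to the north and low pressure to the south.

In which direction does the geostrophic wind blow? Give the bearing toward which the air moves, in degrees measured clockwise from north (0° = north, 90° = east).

270°

The pressure-gradient force points toward the south (bearing 180°).
Geostrophic balance: in the Northern Hemisphere the Coriolis force deflects motion to the right, so the geostrophic wind blows 90° to the right of the pressure-gradient force (low pressure on the left).
Rotating 180° by 90° clockwise gives 270° — the wind blows toward the west.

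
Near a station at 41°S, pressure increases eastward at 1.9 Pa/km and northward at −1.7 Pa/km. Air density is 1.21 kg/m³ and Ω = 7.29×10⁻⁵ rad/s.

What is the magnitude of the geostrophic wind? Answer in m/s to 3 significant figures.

22.0 m/s

Coriolis parameter at 41°S:
f = 2Ω sin φ = 2 × 7.29×10⁻⁵ × sin 41° = 9.57×10⁻⁵ s⁻¹
In the Southern Hemisphere f is negative: f = −9.57×10⁻⁵ s⁻¹.
Component geostrophic relations (x east, y north):
u_g = −(1/(fρ)) ∂P/∂y,  v_g = (1/(fρ)) ∂P/∂x
u_g = −(−1.7×10⁻³)/(−9.57×10⁻⁵ × 1.21) = −14.7 m/s;  v_g = (1.9×10⁻³)/(−9.57×10⁻⁵ × 1.21) = −16.4 m/s
|V_g| = √(u_g² + v_g²) = 22.0 m/s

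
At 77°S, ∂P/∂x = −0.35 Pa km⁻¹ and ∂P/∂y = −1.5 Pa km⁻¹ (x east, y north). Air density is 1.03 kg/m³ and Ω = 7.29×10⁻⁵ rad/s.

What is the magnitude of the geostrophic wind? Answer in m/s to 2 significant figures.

Coriolis parameter at 77°S:
f = 2Ω sin φ = 2 × 7.29×10⁻⁵ × sin 77° = 1.42×10⁻⁴ s⁻¹
In the Southern Hemisphere f is negative: f = −1.42×10⁻⁴ s⁻¹.
Component geostrophic relations (x east, y north):
u_g = −(1/(fρ)) ∂P/∂y,  v_g = (1/(fρ)) ∂P/∂x
u_g = −(−1.5×10⁻³)/(−1.42×10⁻⁴ × 1.03) = −10.3 m/s;  v_g = (−0.35×10⁻³)/(−1.42×10⁻⁴ × 1.03) = 2.39 m/s
|V_g| = √(u_g² + v_g²) = 10.5 m/s

11 m/s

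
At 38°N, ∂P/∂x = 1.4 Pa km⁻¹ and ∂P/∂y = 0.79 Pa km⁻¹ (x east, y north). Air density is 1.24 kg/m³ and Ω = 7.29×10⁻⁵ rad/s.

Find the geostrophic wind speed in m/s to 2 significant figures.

14 m/s

Coriolis parameter at 38°N:
f = 2Ω sin φ = 2 × 7.29×10⁻⁵ × sin 38° = 8.98×10⁻⁵ s⁻¹
Component geostrophic relations (x east, y north):
u_g = −(1/(fρ)) ∂P/∂y,  v_g = (1/(fρ)) ∂P/∂x
u_g = −(0.79×10⁻³)/(8.98×10⁻⁵ × 1.24) = −7.10 m/s;  v_g = (1.4×10⁻³)/(8.98×10⁻⁵ × 1.24) = 12.6 m/s
|V_g| = √(u_g² + v_g²) = 14.4 m/s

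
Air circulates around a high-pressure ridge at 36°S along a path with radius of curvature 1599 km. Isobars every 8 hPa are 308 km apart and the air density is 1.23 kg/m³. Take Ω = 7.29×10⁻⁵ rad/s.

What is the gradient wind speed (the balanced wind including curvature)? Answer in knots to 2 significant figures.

Coriolis parameter at 36°S:
f = 2Ω sin φ = 2 × 7.29×10⁻⁵ × sin 36° = 8.57×10⁻⁵ s⁻¹
Pressure gradient: |∂P/∂n| = 800 Pa / 308000 m = 2.60×10⁻³ Pa/m
Geostrophic speed: V_g = |∂P/∂n|/(fρ) = 2.60×10⁻³/(8.57×10⁻⁵ × 1.23) = 24.6 m/s
Around a high, pressure-gradient force acts outward with centrifugal, so Coriolis balances both:
fV = (1/ρ)|∂P/∂n| + V²/R  →  V² − fR·V + fR·V_g = 0
With fR = 8.57×10⁻⁵ × 1599×10³ m = 137 m/s:
V = [fR − √((fR)² − 4 fR V_g)]/2 = [137 − √(137² − 4×137×24.6)]/2 = 32.2 m/s
Supergeostrophic (V > V_g = 24.6 m/s), as expected around a high.
Converting: 32.2 m/s × 1.944 = 63 knots

63 knots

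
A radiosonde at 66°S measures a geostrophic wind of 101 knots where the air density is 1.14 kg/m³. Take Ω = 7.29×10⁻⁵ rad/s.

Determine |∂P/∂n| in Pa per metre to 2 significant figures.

7.9×10⁻³ Pa/m

Coriolis parameter at 66°S:
f = 2Ω sin φ = 2 × 7.29×10⁻⁵ × sin 66° = 1.33×10⁻⁴ s⁻¹
Wind speed in SI: 101 knots = 52.0 m/s
Geostrophic balance rearranged: |∂P/∂n| = f ρ V_g
|∂P/∂n| = 1.33×10⁻⁴ × 1.14 × 52.0 = 7.89×10⁻³ Pa/m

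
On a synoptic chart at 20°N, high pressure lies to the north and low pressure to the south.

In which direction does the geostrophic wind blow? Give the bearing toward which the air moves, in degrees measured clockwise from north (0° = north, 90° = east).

The pressure-gradient force points toward the south (bearing 180°).
Geostrophic balance: in the Northern Hemisphere the Coriolis force deflects motion to the right, so the geostrophic wind blows 90° to the right of the pressure-gradient force (low pressure on the left).
Rotating 180° by 90° clockwise gives 270° — the wind blows toward the west.

270°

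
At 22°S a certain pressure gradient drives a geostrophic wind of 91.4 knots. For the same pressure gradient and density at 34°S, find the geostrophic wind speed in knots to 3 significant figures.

61.2 knots

With the same pressure gradient and density, V_g ∝ 1/f ∝ 1/sin φ.
V₂ = V₁ · sin φ₁ / sin φ₂ = 91.4 × sin 22° / sin 34°
V₂ = 91.4 × 0.3746/0.5592 = 61.2 knots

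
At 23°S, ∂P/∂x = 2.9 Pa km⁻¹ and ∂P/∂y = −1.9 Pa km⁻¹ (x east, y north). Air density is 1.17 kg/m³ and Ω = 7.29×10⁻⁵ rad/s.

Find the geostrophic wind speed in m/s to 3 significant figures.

Coriolis parameter at 23°S:
f = 2Ω sin φ = 2 × 7.29×10⁻⁵ × sin 23° = 5.70×10⁻⁵ s⁻¹
In the Southern Hemisphere f is negative: f = −5.70×10⁻⁵ s⁻¹.
Component geostrophic relations (x east, y north):
u_g = −(1/(fρ)) ∂P/∂y,  v_g = (1/(fρ)) ∂P/∂x
u_g = −(−1.9×10⁻³)/(−5.70×10⁻⁵ × 1.17) = −28.5 m/s;  v_g = (2.9×10⁻³)/(−5.70×10⁻⁵ × 1.17) = −43.5 m/s
|V_g| = √(u_g² + v_g²) = 52.0 m/s

52.0 m/s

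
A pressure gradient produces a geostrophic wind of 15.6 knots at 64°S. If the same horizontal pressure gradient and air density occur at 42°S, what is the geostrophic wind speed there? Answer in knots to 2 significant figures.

21 knots

With the same pressure gradient and density, V_g ∝ 1/f ∝ 1/sin φ.
V₂ = V₁ · sin φ₁ / sin φ₂ = 15.6 × sin 64° / sin 42°
V₂ = 15.6 × 0.8988/0.6691 = 21 knots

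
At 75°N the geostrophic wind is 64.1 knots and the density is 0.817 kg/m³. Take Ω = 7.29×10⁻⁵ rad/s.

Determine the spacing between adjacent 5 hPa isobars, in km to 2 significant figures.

130 km

Coriolis parameter at 75°N:
f = 2Ω sin φ = 2 × 7.29×10⁻⁵ × sin 75° = 1.41×10⁻⁴ s⁻¹
Wind speed in SI: 64.1 knots = 33.0 m/s
Geostrophic balance rearranged: |∂P/∂n| = f ρ V_g
|∂P/∂n| = 1.41×10⁻⁴ × 0.817 × 33.0 = 3.79×10⁻³ Pa/m
Isobar spacing: Δn = ΔP/|∂P/∂n| = 500 Pa / 3.79×10⁻³ Pa/m = 131780 m ≈ 130 km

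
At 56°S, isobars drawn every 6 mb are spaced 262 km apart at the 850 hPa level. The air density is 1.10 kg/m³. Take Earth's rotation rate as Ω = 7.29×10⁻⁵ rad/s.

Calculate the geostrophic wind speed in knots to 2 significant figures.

33 knots

Coriolis parameter at 56°S:
f = 2Ω sin φ = 2 × 7.29×10⁻⁵ × sin 56° = 1.21×10⁻⁴ s⁻¹
Pressure gradient: |∂P/∂n| = 600 Pa / 262000 m = 2.29×10⁻³ Pa/m
Geostrophic balance (pressure-gradient force = Coriolis force):
V_g = (1/(fρ)) |∂P/∂n| = 2.29×10⁻³ / (1.21×10⁻⁴ × 1.10) = 17.2 m/s
Converting: 17.2 m/s × 1.944 = 33 knots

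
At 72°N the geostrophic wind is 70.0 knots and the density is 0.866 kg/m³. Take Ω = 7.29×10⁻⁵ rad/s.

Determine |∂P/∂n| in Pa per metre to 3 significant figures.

Coriolis parameter at 72°N:
f = 2Ω sin φ = 2 × 7.29×10⁻⁵ × sin 72° = 1.39×10⁻⁴ s⁻¹
Wind speed in SI: 70.0 knots = 36.0 m/s
Geostrophic balance rearranged: |∂P/∂n| = f ρ V_g
|∂P/∂n| = 1.39×10⁻⁴ × 0.866 × 36.0 = 4.32×10⁻³ Pa/m

4.32×10⁻³ Pa/m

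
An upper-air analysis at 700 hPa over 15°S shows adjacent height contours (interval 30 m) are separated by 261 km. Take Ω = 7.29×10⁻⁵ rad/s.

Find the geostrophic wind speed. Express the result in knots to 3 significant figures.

Coriolis parameter at 15°S:
f = 2Ω sin φ = 2 × 7.29×10⁻⁵ × sin 15° = 3.77×10⁻⁵ s⁻¹
Height gradient: |∂Z/∂n| = 30 m / 261000 m = 1.15×10⁻⁴
On a pressure surface, geostrophic balance gives V_g = (g/f)|∂Z/∂n|:
V_g = 9.81 × 1.15×10⁻⁴ / 3.77×10⁻⁵ = 29.9 m/s
Converting: 29.9 m/s × 1.944 = 58.1 knots

58.1 knots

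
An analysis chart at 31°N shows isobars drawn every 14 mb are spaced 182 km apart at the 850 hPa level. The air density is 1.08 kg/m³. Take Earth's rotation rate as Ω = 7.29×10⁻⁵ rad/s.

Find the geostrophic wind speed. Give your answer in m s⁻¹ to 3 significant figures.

94.8 m s⁻¹

Coriolis parameter at 31°N:
f = 2Ω sin φ = 2 × 7.29×10⁻⁵ × sin 31° = 7.51×10⁻⁵ s⁻¹
Pressure gradient: |∂P/∂n| = 1400 Pa / 182000 m = 7.69×10⁻³ Pa/m
Geostrophic balance (pressure-gradient force = Coriolis force):
V_g = (1/(fρ)) |∂P/∂n| = 7.69×10⁻³ / (7.51×10⁻⁵ × 1.08) = 94.8 m/s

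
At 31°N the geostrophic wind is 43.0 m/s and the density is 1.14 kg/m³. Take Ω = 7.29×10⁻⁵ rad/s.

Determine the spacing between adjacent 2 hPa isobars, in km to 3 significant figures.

54.3 km

Coriolis parameter at 31°N:
f = 2Ω sin φ = 2 × 7.29×10⁻⁵ × sin 31° = 7.51×10⁻⁵ s⁻¹
Geostrophic balance rearranged: |∂P/∂n| = f ρ V_g
|∂P/∂n| = 7.51×10⁻⁵ × 1.14 × 43.0 = 3.68×10⁻³ Pa/m
Isobar spacing: Δn = ΔP/|∂P/∂n| = 200 Pa / 3.68×10⁻³ Pa/m = 54333 m ≈ 54.3 km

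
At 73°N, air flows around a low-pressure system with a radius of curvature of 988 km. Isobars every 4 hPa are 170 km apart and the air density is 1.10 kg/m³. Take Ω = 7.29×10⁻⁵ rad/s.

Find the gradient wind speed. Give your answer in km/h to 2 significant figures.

50 km/h

Coriolis parameter at 73°N:
f = 2Ω sin φ = 2 × 7.29×10⁻⁵ × sin 73° = 1.39×10⁻⁴ s⁻¹
Pressure gradient: |∂P/∂n| = 400 Pa / 170000 m = 2.35×10⁻³ Pa/m
Geostrophic speed: V_g = |∂P/∂n|/(fρ) = 2.35×10⁻³/(1.39×10⁻⁴ × 1.10) = 15.3 m/s
Around a low, centrifugal force acts outward with Coriolis, so pressure-gradient force balances both:
(1/ρ)|∂P/∂n| = fV + V²/R  →  V² + fR·V − fR·V_g = 0
With fR = 1.39×10⁻⁴ × 988×10³ m = 138 m/s:
V = [−fR + √((fR)² + 4 fR V_g)]/2 = [−138 + √(138² + 4×138×15.3)]/2 = 13.9 m/s
Subgeostrophic (V < V_g = 15.3 m/s), as expected around a low.
Converting: 13.9 m/s × 3.6 = 50 km/h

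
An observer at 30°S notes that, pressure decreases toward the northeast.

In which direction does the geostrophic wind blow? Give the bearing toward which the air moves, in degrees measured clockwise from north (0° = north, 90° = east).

The pressure-gradient force points toward the northeast (bearing 045°).
Geostrophic balance: in the Southern Hemisphere the Coriolis force deflects motion to the left, so the geostrophic wind blows 90° to the left of the pressure-gradient force (low pressure on the right).
Rotating 045° by 90° counterclockwise gives 315° — the wind blows toward the northwest.

315°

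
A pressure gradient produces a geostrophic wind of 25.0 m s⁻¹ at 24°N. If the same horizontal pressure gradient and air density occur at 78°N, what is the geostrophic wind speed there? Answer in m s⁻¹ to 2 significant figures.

With the same pressure gradient and density, V_g ∝ 1/f ∝ 1/sin φ.
V₂ = V₁ · sin φ₁ / sin φ₂ = 25.0 × sin 24° / sin 78°
V₂ = 25.0 × 0.4067/0.9781 = 10 m s⁻¹

10 m s⁻¹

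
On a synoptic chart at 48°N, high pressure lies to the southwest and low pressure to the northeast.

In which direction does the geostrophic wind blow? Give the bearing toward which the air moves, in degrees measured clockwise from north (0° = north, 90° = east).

135°

The pressure-gradient force points toward the northeast (bearing 045°).
Geostrophic balance: in the Northern Hemisphere the Coriolis force deflects motion to the right, so the geostrophic wind blows 90° to the right of the pressure-gradient force (low pressure on the left).
Rotating 045° by 90° clockwise gives 135° — the wind blows toward the southeast.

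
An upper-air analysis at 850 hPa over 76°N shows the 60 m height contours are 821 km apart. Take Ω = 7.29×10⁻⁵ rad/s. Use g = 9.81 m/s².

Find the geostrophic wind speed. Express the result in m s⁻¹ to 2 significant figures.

Coriolis parameter at 76°N:
f = 2Ω sin φ = 2 × 7.29×10⁻⁵ × sin 76° = 1.41×10⁻⁴ s⁻¹
Height gradient: |∂Z/∂n| = 60 m / 821000 m = 7.31×10⁻⁵
On a pressure surface, geostrophic balance gives V_g = (g/f)|∂Z/∂n|:
V_g = 9.81 × 7.31×10⁻⁵ / 1.41×10⁻⁴ = 5.07 m/s

5.1 m s⁻¹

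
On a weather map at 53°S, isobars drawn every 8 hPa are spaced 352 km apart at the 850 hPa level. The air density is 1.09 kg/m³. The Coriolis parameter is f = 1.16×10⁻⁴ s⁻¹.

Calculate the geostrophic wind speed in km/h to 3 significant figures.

64.7 km/h

Pressure gradient: |∂P/∂n| = 800 Pa / 352000 m = 2.27×10⁻³ Pa/m
Geostrophic balance (pressure-gradient force = Coriolis force):
V_g = (1/(fρ)) |∂P/∂n| = 2.27×10⁻³ / (1.16×10⁻⁴ × 1.09) = 18.0 m/s
Converting: 18.0 m/s × 3.6 = 64.7 km/h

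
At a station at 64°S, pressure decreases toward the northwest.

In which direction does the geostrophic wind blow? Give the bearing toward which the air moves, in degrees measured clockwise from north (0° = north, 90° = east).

225°

The pressure-gradient force points toward the northwest (bearing 315°).
Geostrophic balance: in the Southern Hemisphere the Coriolis force deflects motion to the left, so the geostrophic wind blows 90° to the left of the pressure-gradient force (low pressure on the right).
Rotating 315° by 90° counterclockwise gives 225° — the wind blows toward the southwest.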